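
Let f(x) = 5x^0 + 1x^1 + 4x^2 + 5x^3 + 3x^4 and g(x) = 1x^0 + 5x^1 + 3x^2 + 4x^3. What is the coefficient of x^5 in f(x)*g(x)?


Cauchy product at x^5:
4*4 + 5*3 + 3*5
= 46

46


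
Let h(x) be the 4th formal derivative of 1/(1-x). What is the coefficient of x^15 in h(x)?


Differentiating 4 times: d^4/dx^4 [1/(1-x)] = 4!/(1-x)^5.
The expansion 1/(1-x)^5 = sum_{k>=0} C(k+4, 4) x^k, so the coefficient of x^n in 4!/(1-x)^5 is 4! * C(n+4, 4).
For n = 15: 24 * C(19, 4) = 24 * 3876 = 93024

93024


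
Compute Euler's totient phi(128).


phi(n) counts integers in [1, n] coprime to n. Using the multiplicative formula phi(n) = n * prod_{p | n} (1 - 1/p):
128 = 2^7, so
phi(128) = 128 * (1 - 1/2) = 64.

64


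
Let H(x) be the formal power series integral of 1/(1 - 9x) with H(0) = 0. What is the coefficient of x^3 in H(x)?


1/(1 - 9x) = sum_{k>=0} 9^k x^k. Integrating termwise with H(0) = 0:
H(x) = sum_{k>=0} 9^k x^(k+1) / (k+1) = sum_{m>=1} 9^(m-1) x^m / m.
For m = 3: 9^2/3 = 81/3 = 27.

27


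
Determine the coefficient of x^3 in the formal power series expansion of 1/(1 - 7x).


The geometric series identity gives 1/(1 - c x) = sum_{k>=0} c^k x^k, so the coefficient of x^k is c^k.
Here c = 7 and k = 3.
Computing: 7^3 = 343

343


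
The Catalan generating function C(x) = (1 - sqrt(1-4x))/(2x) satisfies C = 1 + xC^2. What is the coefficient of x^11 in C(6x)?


Substituting x -> 6x scales the n-th coefficient by 6^n, so [x^11] C(6x) = 6^11 * C_11.
C_11 = C(2*11, 11)/(12) = 705432/12 = 58786.
So 6^11 * 58786 = 362797056 * 58786 = 21327387734016.

21327387734016


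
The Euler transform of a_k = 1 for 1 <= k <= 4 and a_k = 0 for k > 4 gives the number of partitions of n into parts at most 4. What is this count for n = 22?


Partitions of 22 into parts at most 4:
Using generating function (1-x)^(-1)(1-x^2)^(-1)...(1-x^4)^(-1),
the coefficient of x^22 = 136

136


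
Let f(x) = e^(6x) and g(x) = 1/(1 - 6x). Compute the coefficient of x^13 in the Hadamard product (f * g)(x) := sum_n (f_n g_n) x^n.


Expanding: f_k = 6^k/k! (from e^(6x)) and g_k = 6^k (from 1/(1 - 6x)). So the Hadamard coefficient (f * g)_k = 6^k 6^k / k! = (36)^k / k!.
For k = 13: 36^13/13! = 170581728179578208256/6227020800 = 685529707511808/25025.

685529707511808/25025


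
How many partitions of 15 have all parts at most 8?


Using the generating function (1-x)^(-1)(1-x^2)^(-1)...(1-x^8)^(-1),
the coefficient of x^15 counts these restricted partitions.
Result = 146

146


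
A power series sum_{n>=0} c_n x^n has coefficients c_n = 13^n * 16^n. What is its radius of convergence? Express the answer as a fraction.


By the root test (Cauchy-Hadamard), the radius is R = 1 / limsup_n |c_n|^(1/n).
Here |c_n|^(1/n) = (13^n * 16^n)^(1/n) = 13 * 16 = 208 for all n.
So R = 1/208 = 1/208.

1/208


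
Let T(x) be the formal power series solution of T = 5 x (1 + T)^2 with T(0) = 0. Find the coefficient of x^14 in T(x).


Apply the Lagrange inversion formula: if T = 5 x * phi(T) with phi(t) = (1 + t)^2, then [x^n] T = 5^n * (1/n) [t^(n-1)] phi(t)^n = 5^n * (1/n) [t^(n-1)] (1 + t)^(2n) = 5^n * (1/n) C(2n, n-1).
Using the identity C(2n, n-1) = C(2n, n) * n / (n+1), the unscaled factor equals C(2n, n) / (n+1) = C_n, the n-th Catalan number.
For n = 14: C_14 = C(28, 14) / 15 = 40116600/15 = 2674440.
With the 5^14 = 6103515625 factor, the coefficient is 6103515625 * 2674440 = 16323486328125000.

16323486328125000


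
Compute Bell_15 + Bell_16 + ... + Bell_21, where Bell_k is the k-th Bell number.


Recall Bell_k counts set partitions of a k-set (with Bell_0 = 1 by convention).
Bell_15 through Bell_21: 1382958545, 10480142147, 82864869804, 682076806159, 5832742205057, 51724158235372, 474869816156751
Sum = 1382958545 + 10480142147 + 82864869804 + 682076806159 + 5832742205057 + 51724158235372 + 474869816156751 = 533203521373835.

533203521373835


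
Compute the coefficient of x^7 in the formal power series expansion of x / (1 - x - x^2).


Let f(x) = sum_{k>=0} a_k x^k. Multiplying f(x) * (1 - x - x^2) = x and matching coefficients gives a_0 = 0, a_1 = 1, and a_k = a_{k-1} + a_{k-2} for k >= 2. These are the Fibonacci numbers F_k.
Iterating from F_0 = 0, F_1 = 1:
F_0=0, F_1=1, F_2=1, F_3=2, F_4=3, F_5=5, F_6=8, F_7=13
F_7 = 13.

13


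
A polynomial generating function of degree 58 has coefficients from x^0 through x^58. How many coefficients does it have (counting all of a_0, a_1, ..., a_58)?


A polynomial of degree 58 takes the form a_0 + a_1 x + ... + a_58 x^58.
The number of coefficients is 58 + 1 = 59.

59


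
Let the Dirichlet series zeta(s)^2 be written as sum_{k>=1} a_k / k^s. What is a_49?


The Dirichlet convolution of the constant function 1 with itself gives (1 * 1)(k) = sum_{d | k} 1 = d(k), the number of positive divisors of k.
Since zeta(s) = sum_{k>=1} 1/k^s, we have zeta(s)^2 = sum_{k>=1} d(k)/k^s, so a_k = d(k).
For k = 49: the divisors are 1, 7, 49.
Count = 3.

3


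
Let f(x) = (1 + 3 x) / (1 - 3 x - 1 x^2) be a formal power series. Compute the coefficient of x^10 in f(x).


Write f(x) = sum_{k>=0} a_k x^k. Multiplying both sides by 1 - 3 x - 1 x^2 gives
(1 - 3 x - 1 x^2) sum_{k>=0} a_k x^k = 1 + 3 x.
Matching coefficients:
 x^0: a_0 = 1
 x^1: a_1 - 3 a_0 = 3  =>  a_1 = 3*1 + 3 = 6
 x^k (k >= 2): a_k = 3 a_{k-1} + 1 a_{k-2}.
Iterating: a_2 = 19, a_3 = 63, a_4 = 208, a_5 = 687, a_6 = 2269, a_7 = 7494, a_8 = 24751, a_9 = 81747, a_10 = 269992.
So the coefficient of x^10 is 269992.

269992


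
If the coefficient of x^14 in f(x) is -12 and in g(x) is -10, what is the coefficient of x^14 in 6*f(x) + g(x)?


Scalar multiplication scales coefficients: 6 * -12 = -72.
Then add the g coefficient: -72 + -10
= -82

-82


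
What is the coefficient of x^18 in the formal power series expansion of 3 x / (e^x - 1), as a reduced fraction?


The exponential generating function for Bernoulli numbers is
x / (e^x - 1) = sum_{k>=0} B_k x^k / k!.
So the coefficient of x^18 in 3 x / (e^x - 1) is 3 B_18 / 18!.
Computing: B_18 = 43867/798, 18! = 6402373705728000, giving
3 * 43867/798 / 6402373705728000 = 43867/1703031405723648000.

43867/1703031405723648000


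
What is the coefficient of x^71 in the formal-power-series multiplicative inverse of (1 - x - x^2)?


Let the inverse be f(x) = sum_{k>=0} a_k x^k. From f(x) * (1 - x - x^2) = 1 and matching coefficients:
 x^0: a_0 = 1.
 x^1: a_1 - a_0 = 0, so a_1 = 1.
 x^k (k >= 2): a_k - a_{k-1} - a_{k-2} = 0, i.e. a_k = a_{k-1} + a_{k-2}.
This is the Fibonacci-type recurrence shifted so that a_0 = a_1 = 1.
Iterating: a_0=1, a_1=1, a_2=2, a_3=3, a_4=5, a_5=8, a_6=13, a_7=21, a_8=34, a_9=55, ...
a_71 = 498454011879264.

498454011879264


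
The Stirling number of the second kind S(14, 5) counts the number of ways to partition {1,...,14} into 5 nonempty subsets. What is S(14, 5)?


Using the explicit formula S(n,k) = (1/k!) sum_{j=0}^{k} (-1)^(k-j) C(k,j) j^n:
S(14, 5) = 40075035
Equivalently, S(n,k) is n! times the coefficient of x^n in the EGF (e^x - 1)^k / k!.

40075035


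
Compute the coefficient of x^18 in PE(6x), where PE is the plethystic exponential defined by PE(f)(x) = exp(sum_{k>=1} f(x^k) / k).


With f(x) = 6x, the exponent is sum_{k>=1} 6 x^k / k = 6 * (-ln(1 - x)). Exponentiating:
PE(6x) = exp(-6 ln(1 - x)) = 1/(1 - x)^6.
By the negative binomial expansion, [x^n] 1/(1 - x)^6 = C(n + 5, 5).
For n = 18: C(23, 5) = 33649.

33649


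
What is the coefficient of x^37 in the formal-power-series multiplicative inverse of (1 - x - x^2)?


Let the inverse be f(x) = sum_{k>=0} a_k x^k. From f(x) * (1 - x - x^2) = 1 and matching coefficients:
 x^0: a_0 = 1.
 x^1: a_1 - a_0 = 0, so a_1 = 1.
 x^k (k >= 2): a_k - a_{k-1} - a_{k-2} = 0, i.e. a_k = a_{k-1} + a_{k-2}.
This is the Fibonacci-type recurrence shifted so that a_0 = a_1 = 1.
Iterating: a_0=1, a_1=1, a_2=2, a_3=3, a_4=5, a_5=8, a_6=13, a_7=21, a_8=34, a_9=55, ...
a_37 = 39088169.

39088169


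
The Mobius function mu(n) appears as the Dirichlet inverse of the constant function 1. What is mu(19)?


19 = 19 (all distinct primes).
mu(19) = (-1)^1 = -1

-1


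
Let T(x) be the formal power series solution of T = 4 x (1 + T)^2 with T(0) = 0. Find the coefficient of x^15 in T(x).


Apply the Lagrange inversion formula: if T = 4 x * phi(T) with phi(t) = (1 + t)^2, then [x^n] T = 4^n * (1/n) [t^(n-1)] phi(t)^n = 4^n * (1/n) [t^(n-1)] (1 + t)^(2n) = 4^n * (1/n) C(2n, n-1).
Using the identity C(2n, n-1) = C(2n, n) * n / (n+1), the unscaled factor equals C(2n, n) / (n+1) = C_n, the n-th Catalan number.
For n = 15: C_15 = C(30, 15) / 16 = 155117520/16 = 9694845.
With the 4^15 = 1073741824 factor, the coefficient is 1073741824 * 9694845 = 10409760553697280.

10409760553697280


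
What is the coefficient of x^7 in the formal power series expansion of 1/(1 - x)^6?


The expansion 1/(1 - x)^r = sum_{k>=0} C(k + r - 1, r - 1) x^k follows from the multiset / negative-binomial theorem (or from repeated differentiation of the geometric series).
For r = 6 and k = 7:
C(12, 5) = 479001600 / (120 * 5040) = 792.

792


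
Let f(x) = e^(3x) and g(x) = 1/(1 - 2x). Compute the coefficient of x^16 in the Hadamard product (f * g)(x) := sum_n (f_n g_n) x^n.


Expanding: f_k = 3^k/k! (from e^(3x)) and g_k = 2^k (from 1/(1 - 2x)). So the Hadamard coefficient (f * g)_k = 3^k 2^k / k! = (6)^k / k!.
For k = 16: 6^16/16! = 2821109907456/20922789888000 = 118098/875875.

118098/875875


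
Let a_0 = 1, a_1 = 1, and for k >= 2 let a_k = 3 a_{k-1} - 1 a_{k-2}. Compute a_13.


Iterating the recurrence forward:
a_0 = 1
a_1 = 1
a_2 = 3*1 - 1*1 = 2
a_3 = 3*2 - 1*1 = 5
a_4 = 3*5 - 1*2 = 13
a_5 = 3*13 - 1*5 = 34
a_6 = 3*34 - 1*13 = 89
a_7 = 3*89 - 1*34 = 233
a_8 = 3*233 - 1*89 = 610
a_9 = 3*610 - 1*233 = 1597
a_10 = 3*1597 - 1*610 = 4181
a_11 = 3*4181 - 1*1597 = 10946
a_12 = 3*10946 - 1*4181 = 28657
a_13 = 3*28657 - 1*10946 = 75025
So a_13 = 75025.

75025


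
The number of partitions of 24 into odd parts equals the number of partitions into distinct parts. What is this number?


Computing partitions of 24 into odd parts (1, 3, 5, ...):
Using the generating function prod_{k>=0} 1/(1-x^(2k+1)),
the count is 122

122


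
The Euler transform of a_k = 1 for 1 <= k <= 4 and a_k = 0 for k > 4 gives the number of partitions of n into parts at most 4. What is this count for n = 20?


Partitions of 20 into parts at most 4:
Using generating function (1-x)^(-1)(1-x^2)^(-1)...(1-x^4)^(-1),
the coefficient of x^20 = 108

108


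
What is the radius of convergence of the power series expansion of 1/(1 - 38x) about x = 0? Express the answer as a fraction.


Expanding 1/(1 - 38x) = sum_{k>=0} 38^k x^k, the series converges when |38x| < 1, i.e., |x| < 1/38.
So the radius of convergence is 1/38 = 1/38.

1/38


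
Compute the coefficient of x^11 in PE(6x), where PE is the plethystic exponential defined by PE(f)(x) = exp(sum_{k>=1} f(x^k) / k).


With f(x) = 6x, the exponent is sum_{k>=1} 6 x^k / k = 6 * (-ln(1 - x)). Exponentiating:
PE(6x) = exp(-6 ln(1 - x)) = 1/(1 - x)^6.
By the negative binomial expansion, [x^n] 1/(1 - x)^6 = C(n + 5, 5).
For n = 11: C(16, 5) = 4368.

4368


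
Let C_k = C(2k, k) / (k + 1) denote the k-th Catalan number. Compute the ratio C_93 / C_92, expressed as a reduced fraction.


Using C_k = (2k)! / (k! (k+1)!), the ratio C_{k+1}/C_k simplifies to
C_{k+1}/C_k = [(2k+2)! / ((k+1)! (k+2)!)] * [k! (k+1)! / (2k)!]
 = (2k+2)(2k+1) / ((k+1)(k+2)) = 2(2k+1) / (k+2).
For k = 92: 2(2*92 + 1) / (92 + 2) = 370/94 = 185/47.

185/47


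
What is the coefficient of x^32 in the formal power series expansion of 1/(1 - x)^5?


The negative binomial / multiset identity is
1/(1 - x)^r = sum_{k>=0} C(k + r - 1, r - 1) x^k.
Here r = 5 and k = 32, so the coefficient is
C(32 + 4, 4) = C(36, 4)
= 58905

58905


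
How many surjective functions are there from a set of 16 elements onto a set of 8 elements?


By inclusion-exclusion on which target elements are missed, the number of surjections from an n-set onto a k-set is
surj(n, k) = sum_{j=0}^{k} (-1)^j C(k, j) (k - j)^n.
Equivalently surj(n, k) = k! * S(n, k), where S(n, k) is the Stirling number of the second kind.
For n = 16, k = 8:
S(16, 8) = 2141764053, so
surj = 8! * 2141764053 = 40320 * 2141764053 = 86355926616960.

86355926616960


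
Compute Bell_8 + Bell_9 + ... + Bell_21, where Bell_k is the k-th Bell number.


Recall Bell_k counts set partitions of a k-set (with Bell_0 = 1 by convention).
Bell_8 through Bell_21: 4140, 21147, 115975, 678570, 4213597, 27644437, 190899322, 1382958545, 10480142147, 82864869804, 682076806159, 5832742205057, 51724158235372, 474869816156751
Sum = 4140 + 21147 + 115975 + 678570 + 4213597 + 27644437 + 190899322 + 1382958545 + 10480142147 + 82864869804 + 682076806159 + 5832742205057 + 51724158235372 + 474869816156751 = 533203744951023.

533203744951023


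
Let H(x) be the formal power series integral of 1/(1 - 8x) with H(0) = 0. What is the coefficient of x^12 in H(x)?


1/(1 - 8x) = sum_{k>=0} 8^k x^k. Integrating termwise with H(0) = 0:
H(x) = sum_{k>=0} 8^k x^(k+1) / (k+1) = sum_{m>=1} 8^(m-1) x^m / m.
For m = 12: 8^11/12 = 8589934592/12 = 2147483648/3.

2147483648/3


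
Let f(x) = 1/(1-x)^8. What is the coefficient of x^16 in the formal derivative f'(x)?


Differentiate: d/dx [ 1/(1-x)^r ] = r / (1-x)^(r+1).
Here r = 8, so f'(x) = 8 / (1-x)^9.
The expansion of 1/(1-x)^(r+1) has coefficient of x^n equal to C(n+r, r).
So the coefficient of x^16 in f'(x) is
8 * C(24, 8) = 8 * 735471 = 5883768

5883768


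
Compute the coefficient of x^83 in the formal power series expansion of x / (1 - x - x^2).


Let f(x) = sum_{k>=0} a_k x^k. Multiplying f(x) * (1 - x - x^2) = x and matching coefficients gives a_0 = 0, a_1 = 1, and a_k = a_{k-1} + a_{k-2} for k >= 2. These are the Fibonacci numbers F_k.
Iterating from F_0 = 0, F_1 = 1:
F_0=0, F_1=1, F_2=1, F_3=2, F_4=3, F_5=5, F_6=8, F_7=13, F_8=21, F_9=34, ...
F_83 = 99194853094755497.

99194853094755497


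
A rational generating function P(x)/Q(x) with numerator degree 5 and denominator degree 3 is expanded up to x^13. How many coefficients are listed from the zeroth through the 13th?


Expanding up to x^13 gives the coefficients for x^0, x^1, ..., x^13.
That is 13 + 1 = 14 coefficients in total.

14


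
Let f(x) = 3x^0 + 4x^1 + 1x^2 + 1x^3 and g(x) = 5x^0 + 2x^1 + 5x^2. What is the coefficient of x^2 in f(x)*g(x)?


Cauchy product at x^2:
3*5 + 4*2 + 1*5
= 28

28


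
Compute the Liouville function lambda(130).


The Liouville function is lambda(k) = (-1)^Omega(k), where Omega(k) counts the prime factors of k with multiplicity.
Factoring: 130 = 2 * 5 * 13, so Omega(130) = 3.
lambda(130) = (-1)^3 = -1.

-1


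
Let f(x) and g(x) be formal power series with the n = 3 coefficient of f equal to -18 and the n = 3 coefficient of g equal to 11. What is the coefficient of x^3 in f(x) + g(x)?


Addition of formal power series is termwise.
The coefficient of x^3 in f + g = -18 + 11
= -7

-7


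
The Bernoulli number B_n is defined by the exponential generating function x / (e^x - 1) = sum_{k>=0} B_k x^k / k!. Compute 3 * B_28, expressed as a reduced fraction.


Bernoulli numbers can also be computed recursively via B_0 = 1 and sum_{j=0}^{m} C(m+1, j) B_j = 0 for m >= 1. Odd-index Bernoulli numbers vanish for k >= 3.
Computing B_28 = -23749461029/870, so 3 * B_28 = 3 * -23749461029/870 = -23749461029/290.

-23749461029/290


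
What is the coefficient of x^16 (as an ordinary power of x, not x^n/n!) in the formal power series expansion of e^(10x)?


The exponential series is e^y = sum_{k>=0} y^k / k!. Substituting y = 10x gives
e^(10x) = sum_{k>=0} 10^k x^k / k!.
So the coefficient of x^n is a^n/n! with a = 10, n = 16:
10^16 / 16! = 10000000000000000/20922789888000 = 2441406250/5108103

2441406250/5108103


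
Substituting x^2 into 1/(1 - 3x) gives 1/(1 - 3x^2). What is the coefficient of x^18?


The coefficient of x^(2m) in 1/(1 - 3x^2) is 3^m.
With n = 18 = 2*9, the coefficient is 3^9 = 19683.

19683


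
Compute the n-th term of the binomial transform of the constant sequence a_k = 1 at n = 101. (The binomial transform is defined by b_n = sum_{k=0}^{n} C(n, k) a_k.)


With a_k = 1 for all k, b_n = sum_{k=0}^{n} C(n, k) = 2^n by the binomial theorem.
For n = 101: 2^101 = 2535301200456458802993406410752.

2535301200456458802993406410752


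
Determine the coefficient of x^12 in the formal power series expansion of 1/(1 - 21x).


The geometric series identity gives 1/(1 - c x) = sum_{k>=0} c^k x^k, so the coefficient of x^k is c^k.
Here c = 21 and k = 12.
Computing: 21^12 = 7355827511386641

7355827511386641


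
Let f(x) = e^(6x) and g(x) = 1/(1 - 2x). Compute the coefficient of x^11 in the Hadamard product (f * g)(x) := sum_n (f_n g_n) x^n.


Expanding: f_k = 6^k/k! (from e^(6x)) and g_k = 2^k (from 1/(1 - 2x)). So the Hadamard coefficient (f * g)_k = 6^k 2^k / k! = (12)^k / k!.
For k = 11: 12^11/11! = 743008370688/39916800 = 35831808/1925.

35831808/1925


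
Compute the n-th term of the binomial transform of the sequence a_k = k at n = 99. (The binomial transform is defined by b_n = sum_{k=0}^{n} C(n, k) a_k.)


With a_k = k, b_n = sum_{k=0}^{n} C(n, k) k. Using k * C(n, k) = n * C(n-1, k-1) gives b_n = n * sum_{k>=1} C(n-1, k-1) = n * 2^(n-1).
For n = 99: 99 * 2^98 = 99 * 316912650057057350374175801344 = 31374352355648677687043404333056.

31374352355648677687043404333056


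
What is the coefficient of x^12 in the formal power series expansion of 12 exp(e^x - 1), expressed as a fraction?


exp(e^x - 1) is the exponential generating function for the Bell numbers Bell_k: exp(e^x - 1) = sum_{k>=0} Bell_k x^k / k!.
So the coefficient of x^12 in 12 exp(e^x - 1) is 12 Bell_12 / 12!.
Computing: Bell_12 = 4213597 and 12! = 479001600, giving
12 * 4213597/479001600 = 4213597/39916800.

4213597/39916800


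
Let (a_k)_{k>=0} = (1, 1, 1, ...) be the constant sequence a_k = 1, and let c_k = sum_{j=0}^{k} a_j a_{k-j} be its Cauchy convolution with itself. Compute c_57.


Since a_j = 1 for all j >= 0, the convolution sum becomes
c_k = sum_{j=0}^{k} 1 * 1 = 1 * (k + 1).
Equivalently, the generating function of (a_k) is 1/(1 - x) and its square is 1/(1 - x)^2 = sum_{k>=0} 1(k + 1) x^k.
For k = 57: 1 * 58 = 58.

58


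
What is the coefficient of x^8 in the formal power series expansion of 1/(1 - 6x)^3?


The general identity 1/(1 - c x)^r = sum_{k>=0} c^k C(k + r - 1, r - 1) x^k follows by substituting y = c x into 1/(1 - y)^r = sum_{k>=0} C(k + r - 1, r - 1) y^k.
For c = 6, r = 3, k = 8:
6^8 * C(10, 2) = 1679616 * 45 = 75582720.

75582720


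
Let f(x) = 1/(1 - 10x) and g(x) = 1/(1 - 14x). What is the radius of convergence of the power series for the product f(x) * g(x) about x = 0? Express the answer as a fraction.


The radius of 1/(1 - 10x) is 1/10 (nearest singularity at x = 1/10), and the radius of 1/(1 - 14x) is 1/14.
The product f(x)*g(x) = 1/((1 - 10x)(1 - 14x)) has singularities at both 1/10 and 1/14, so its radius of convergence is the distance to the nearest one:
min(1/10, 1/14) = 1/14.

1/14


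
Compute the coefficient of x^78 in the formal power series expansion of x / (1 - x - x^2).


Let f(x) = sum_{k>=0} a_k x^k. Multiplying f(x) * (1 - x - x^2) = x and matching coefficients gives a_0 = 0, a_1 = 1, and a_k = a_{k-1} + a_{k-2} for k >= 2. These are the Fibonacci numbers F_k.
Iterating from F_0 = 0, F_1 = 1:
F_0=0, F_1=1, F_2=1, F_3=2, F_4=3, F_5=5, F_6=8, F_7=13, F_8=21, F_9=34, ...
F_78 = 8944394323791464.

8944394323791464


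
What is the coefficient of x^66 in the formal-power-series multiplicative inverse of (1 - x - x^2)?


Let the inverse be f(x) = sum_{k>=0} a_k x^k. From f(x) * (1 - x - x^2) = 1 and matching coefficients:
 x^0: a_0 = 1.
 x^1: a_1 - a_0 = 0, so a_1 = 1.
 x^k (k >= 2): a_k - a_{k-1} - a_{k-2} = 0, i.e. a_k = a_{k-1} + a_{k-2}.
This is the Fibonacci-type recurrence shifted so that a_0 = a_1 = 1.
Iterating: a_0=1, a_1=1, a_2=2, a_3=3, a_4=5, a_5=8, a_6=13, a_7=21, a_8=34, a_9=55, ...
a_66 = 44945570212853.

44945570212853


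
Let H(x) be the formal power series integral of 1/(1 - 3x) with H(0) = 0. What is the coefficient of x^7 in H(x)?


1/(1 - 3x) = sum_{k>=0} 3^k x^k. Integrating termwise with H(0) = 0:
H(x) = sum_{k>=0} 3^k x^(k+1) / (k+1) = sum_{m>=1} 3^(m-1) x^m / m.
For m = 7: 3^6/7 = 729/7 = 729/7.

729/7


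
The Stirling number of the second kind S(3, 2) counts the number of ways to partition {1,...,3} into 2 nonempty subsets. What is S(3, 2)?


Using the explicit formula S(n,k) = (1/k!) sum_{j=0}^{k} (-1)^(k-j) C(k,j) j^n:
S(3, 2) = 3
Equivalently, S(n,k) is n! times the coefficient of x^n in the EGF (e^x - 1)^k / k!.

3


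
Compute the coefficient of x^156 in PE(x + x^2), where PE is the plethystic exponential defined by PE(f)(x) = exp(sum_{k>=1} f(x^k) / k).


With f(x) = x + x^2, the exponent is sum_{k>=1} (x^k + x^(2k)) / k = -ln(1 - x) - ln(1 - x^2). Exponentiating:
PE(x + x^2) = 1 / ((1 - x)(1 - x^2)).
This is the generating function for partitions of n into parts of size 1 or 2. The number of 2's can be any j in 0..78, and the rest are 1's, so
[x^156] = floor(156/2) + 1 = 79.

79


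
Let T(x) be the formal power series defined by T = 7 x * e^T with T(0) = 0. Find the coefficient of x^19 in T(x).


Apply the Lagrange inversion formula: if T = 7 x * phi(T) with phi(t) = e^t, then
[x^n] T = 7^n * (1/n) [t^(n-1)] phi(t)^n = 7^n * (1/n) [t^(n-1)] e^(n t) = 7^n * (1/n) * n^(n-1) / (n-1)! = 7^n * n^(n-1) / n!.
When c = 1 this is the Cayley count of rooted labeled trees on n vertices, divided by n!.
For n = 19: 7^19 * 19^18 / 19! = 11398895185373143 * 104127350297911241532841/121645100408832000 = 1274905211575212844831672168281282373/130660687872000.

1274905211575212844831672168281282373/130660687872000


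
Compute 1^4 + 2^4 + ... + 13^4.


This power sum has a closed form given by Faulhaber's formula
sum_{k=1}^{m} k^p = (1 / (p + 1)) * sum_{j=0}^{p} C(p + 1, j) B_j m^(p + 1 - j),
but for small m direct computation is fastest:
1 + 16 + 81 + 256 + 625 + 1296 + 2401 + 4096 + 6561 + 10000 + 14641 + 20736 + 28561 = 89271.

89271


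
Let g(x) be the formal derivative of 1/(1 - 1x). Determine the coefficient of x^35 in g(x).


Differentiate termwise: d/dx sum_{k>=0} 1^k x^k = sum_{k>=1} k 1^k x^(k-1) = sum_{j>=0} (j+1) 1^(j+1) x^j.
Equivalently, d/dx [1/(1 - 1x)] = 1/(1 - 1x)^2.
For j = 35: 36 * 1^36 = 36 * 1 = 36.

36


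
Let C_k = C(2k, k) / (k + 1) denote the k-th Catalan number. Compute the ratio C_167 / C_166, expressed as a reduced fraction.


Using C_k = (2k)! / (k! (k+1)!), the ratio C_{k+1}/C_k simplifies to
C_{k+1}/C_k = [(2k+2)! / ((k+1)! (k+2)!)] * [k! (k+1)! / (2k)!]
 = (2k+2)(2k+1) / ((k+1)(k+2)) = 2(2k+1) / (k+2).
For k = 166: 2(2*166 + 1) / (166 + 2) = 666/168 = 111/28.

111/28


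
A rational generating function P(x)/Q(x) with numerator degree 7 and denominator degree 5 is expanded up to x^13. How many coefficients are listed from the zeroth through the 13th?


Expanding up to x^13 gives the coefficients for x^0, x^1, ..., x^13.
That is 13 + 1 = 14 coefficients in total.

14


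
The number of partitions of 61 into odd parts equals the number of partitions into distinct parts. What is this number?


Computing partitions of 61 into odd parts (1, 3, 5, ...):
Using the generating function prod_{k>=0} 1/(1-x^(2k+1)),
the count is 12076

12076


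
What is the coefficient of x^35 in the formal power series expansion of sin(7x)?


The Maclaurin series is sin(t) = sum_{k>=0} (-1)^k t^(2k+1) / (2k+1)!, so substituting t = 7x, only odd powers of x are nonzero, with coefficient of x^(2k+1) equal to (-1)^k 7^(2k+1) / (2k+1)!.
Write 35 = 2*17 + 1, giving the coefficient (-1)^17 * 7^35 / 35! = -378818692265664781682717625943/10333147966386144929666651337523200000000 = -22539340290692258087863249/614812159599342234168301977600000000.

-22539340290692258087863249/614812159599342234168301977600000000


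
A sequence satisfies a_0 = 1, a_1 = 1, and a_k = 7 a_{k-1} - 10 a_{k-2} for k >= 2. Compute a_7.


The characteristic equation is t^2 - 7 t + 10 = 0, with roots r_1 = 5 and r_2 = 2 (so c_1 = r_1 + r_2, c_2 = -r_1 r_2 as required).
One can use the closed form a_n = A r_1^n + B r_2^n, but direct iteration is more reliable:
a_0 = 1, a_1 = 1, a_2 = -3, a_3 = -31, a_4 = -187, a_5 = -999, a_6 = -5123, a_7 = -25871.
So a_7 = -25871.

-25871


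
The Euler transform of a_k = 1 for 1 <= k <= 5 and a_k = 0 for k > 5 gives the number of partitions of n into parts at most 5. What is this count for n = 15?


Partitions of 15 into parts at most 5:
Using generating function (1-x)^(-1)(1-x^2)^(-1)...(1-x^5)^(-1),
the coefficient of x^15 = 84

84


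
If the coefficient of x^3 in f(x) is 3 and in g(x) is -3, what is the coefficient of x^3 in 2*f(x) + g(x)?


Scalar multiplication scales coefficients: 2 * 3 = 6.
Then add the g coefficient: 6 + -3
= 3

3


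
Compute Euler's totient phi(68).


phi(n) counts integers in [1, n] coprime to n. Using the multiplicative formula phi(n) = n * prod_{p | n} (1 - 1/p):
68 = 2^2 * 17, so
phi(68) = 68 * (1 - 1/2) * (1 - 1/17) = 32.

32


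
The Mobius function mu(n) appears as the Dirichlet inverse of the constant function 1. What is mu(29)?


29 = 29 (all distinct primes).
mu(29) = (-1)^1 = -1

-1


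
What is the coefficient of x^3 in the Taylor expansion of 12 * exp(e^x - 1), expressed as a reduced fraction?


exp(e^x - 1) = sum_{k>=0} Bell_k x^k / k!, where Bell_k is the k-th Bell number.
So the coefficient of x^3 is 12 * Bell_3 / 3!.
Computing: Bell_3 = 5 and 3! = 6, giving
12 * 5/6 = 10.

10


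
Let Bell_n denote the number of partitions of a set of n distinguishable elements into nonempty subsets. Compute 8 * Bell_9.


Bell_9 can be computed from the Bell triangle or from Dobinski's identity Bell_n = (1/e) * sum_{k>=0} k^n / k!.
Computing Bell_9 = 21147.
Then 8 * 21147 = 169176.

169176


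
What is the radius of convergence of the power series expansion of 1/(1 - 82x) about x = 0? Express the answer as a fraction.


Expanding 1/(1 - 82x) = sum_{k>=0} 82^k x^k, the series converges when |82x| < 1, i.e., |x| < 1/82.
So the radius of convergence is 1/82 = 1/82.

1/82


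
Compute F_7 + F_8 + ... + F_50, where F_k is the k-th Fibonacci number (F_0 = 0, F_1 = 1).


Use the identity sum_{k=0}^{N} F_k = F_{N+2} - 1 (which follows from F_{k+2} - F_{k+1} = F_k). Then
sum_{k=7}^{50} F_k = (F_{52} - 1) - (F_{8} - 1) = F_{52} - F_{8}.
Computing: F_{52} = 32951280099, F_{8} = 21, so
Sum = 32951280099 - 21 = 32951280078.

32951280078


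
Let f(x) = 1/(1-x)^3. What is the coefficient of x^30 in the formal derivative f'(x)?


Differentiate: d/dx [ 1/(1-x)^r ] = r / (1-x)^(r+1).
Here r = 3, so f'(x) = 3 / (1-x)^4.
The expansion of 1/(1-x)^(r+1) has coefficient of x^n equal to C(n+r, r).
So the coefficient of x^30 in f'(x) is
3 * C(33, 3) = 3 * 5456 = 16368

16368


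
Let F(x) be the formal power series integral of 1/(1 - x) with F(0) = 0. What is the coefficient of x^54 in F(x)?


1/(1 - x) = sum_{k>=0} x^k. Integrating termwise and using F(0) = 0 gives
F(x) = sum_{k>=0} x^(k+1) / (k+1) = sum_{m>=1} x^m / m = -ln(1 - x).
So the coefficient of x^54 is 1/54 = 1/54.

1/54


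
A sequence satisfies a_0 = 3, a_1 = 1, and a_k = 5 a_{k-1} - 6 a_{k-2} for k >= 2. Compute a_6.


The characteristic equation is t^2 - 5 t + 6 = 0, with roots r_1 = 3 and r_2 = 2 (so c_1 = r_1 + r_2, c_2 = -r_1 r_2 as required).
One can use the closed form a_n = A r_1^n + B r_2^n, but direct iteration is more reliable:
a_0 = 3, a_1 = 1, a_2 = -13, a_3 = -71, a_4 = -277, a_5 = -959, a_6 = -3133.
So a_6 = -3133.

-3133


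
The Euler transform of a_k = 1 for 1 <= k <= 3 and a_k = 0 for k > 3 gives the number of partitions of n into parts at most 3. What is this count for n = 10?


Partitions of 10 into parts at most 3:
Using generating function (1-x)^(-1)(1-x^2)^(-1)(1-x^3)^(-1),
the coefficient of x^10 = 14

14


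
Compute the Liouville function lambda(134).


The Liouville function is lambda(k) = (-1)^Omega(k), where Omega(k) counts the prime factors of k with multiplicity.
Factoring: 134 = 2 * 67, so Omega(134) = 2.
lambda(134) = (-1)^2 = 1.

1


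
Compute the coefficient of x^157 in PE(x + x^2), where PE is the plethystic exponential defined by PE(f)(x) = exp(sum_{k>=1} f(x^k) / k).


With f(x) = x + x^2, the exponent is sum_{k>=1} (x^k + x^(2k)) / k = -ln(1 - x) - ln(1 - x^2). Exponentiating:
PE(x + x^2) = 1 / ((1 - x)(1 - x^2)).
This is the generating function for partitions of n into parts of size 1 or 2. The number of 2's can be any j in 0..78, and the rest are 1's, so
[x^157] = floor(157/2) + 1 = 79.

79


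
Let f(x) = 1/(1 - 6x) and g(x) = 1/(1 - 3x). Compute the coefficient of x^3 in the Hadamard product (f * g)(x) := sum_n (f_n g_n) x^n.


f has coefficients f_k = 6^k and g has coefficients g_k = 3^k, so the Hadamard product has coefficient (f*g)_k = 6^k * 3^k = 18^k.
For k = 3: 18^3 = 5832.

5832


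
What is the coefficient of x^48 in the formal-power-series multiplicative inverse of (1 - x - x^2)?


Let the inverse be f(x) = sum_{k>=0} a_k x^k. From f(x) * (1 - x - x^2) = 1 and matching coefficients:
 x^0: a_0 = 1.
 x^1: a_1 - a_0 = 0, so a_1 = 1.
 x^k (k >= 2): a_k - a_{k-1} - a_{k-2} = 0, i.e. a_k = a_{k-1} + a_{k-2}.
This is the Fibonacci-type recurrence shifted so that a_0 = a_1 = 1.
Iterating: a_0=1, a_1=1, a_2=2, a_3=3, a_4=5, a_5=8, a_6=13, a_7=21, a_8=34, a_9=55, ...
a_48 = 7778742049.

7778742049


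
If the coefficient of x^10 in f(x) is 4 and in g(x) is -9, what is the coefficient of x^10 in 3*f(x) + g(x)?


Scalar multiplication scales coefficients: 3 * 4 = 12.
Then add the g coefficient: 12 + -9
= 3

3


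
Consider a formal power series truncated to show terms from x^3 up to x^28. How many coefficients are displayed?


From x^3 to x^28 inclusive, the count is 28 - 3 + 1 = 26.

26


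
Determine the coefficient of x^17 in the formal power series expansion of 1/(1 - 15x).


The geometric series identity gives 1/(1 - c x) = sum_{k>=0} c^k x^k, so the coefficient of x^k is c^k.
Here c = 15 and k = 17.
Computing: 15^17 = 98526125335693359375

98526125335693359375


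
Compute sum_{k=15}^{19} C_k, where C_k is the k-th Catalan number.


C_15 through C_19: 9694845, 35357670, 129644790, 477638700, 1767263190
Sum = 9694845 + 35357670 + 129644790 + 477638700 + 1767263190
= 2419599195

2419599195


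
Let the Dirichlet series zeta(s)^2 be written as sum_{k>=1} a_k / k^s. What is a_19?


The Dirichlet convolution of the constant function 1 with itself gives (1 * 1)(k) = sum_{d | k} 1 = d(k), the number of positive divisors of k.
Since zeta(s) = sum_{k>=1} 1/k^s, we have zeta(s)^2 = sum_{k>=1} d(k)/k^s, so a_k = d(k).
For k = 19: the divisors are 1, 19.
Count = 2.

2


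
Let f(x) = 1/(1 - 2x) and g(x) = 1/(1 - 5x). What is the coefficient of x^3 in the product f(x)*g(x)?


The coefficient of x^n in f*g is the Cauchy product: sum_{k=0}^{n} a^k * b^(n-k).
With a=2, b=5, n=3:
sum_{k=0}^{3} 2^k * 5^(3-k)
= 203

203


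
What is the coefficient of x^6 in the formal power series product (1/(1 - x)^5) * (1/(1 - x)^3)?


Combine the factors: (1/(1 - x)^5) * (1/(1 - x)^3) = 1/(1 - x)^8.
Then use 1/(1 - x)^r = sum_{k>=0} C(k + r - 1, r - 1) x^k with r = 8 and k = 6:
C(13, 7) = 1716.

1716


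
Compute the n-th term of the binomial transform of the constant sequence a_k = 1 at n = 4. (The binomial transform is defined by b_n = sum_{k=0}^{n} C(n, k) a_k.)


With a_k = 1 for all k, b_n = sum_{k=0}^{n} C(n, k) = 2^n by the binomial theorem.
For n = 4: 2^4 = 16.

16


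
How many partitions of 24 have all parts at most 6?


Using the generating function (1-x)^(-1)(1-x^2)^(-1)...(1-x^6)^(-1),
the coefficient of x^24 counts these restricted partitions.
Result = 532

532


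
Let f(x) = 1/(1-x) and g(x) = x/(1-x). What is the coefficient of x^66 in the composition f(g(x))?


First simplify the composition: f(g(x)) = 1/(1 - x/(1-x)) = (1-x)/((1-x) - x) = (1-x)/(1-2x).
Now extract the coefficient. Write (1-x)/(1-2x) = 1/(1-2x) - x/(1-2x).
The coefficient of x^n in 1/(1-2x) is 2^n, and in x/(1-2x) is 2^(n-1) (for n >= 1).
So the coefficient of x^66 is 2^66 - 2^65 = 73786976294838206464 - 36893488147419103232 = 36893488147419103232.

36893488147419103232


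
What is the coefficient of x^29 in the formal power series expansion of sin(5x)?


The Maclaurin series is sin(t) = sum_{k>=0} (-1)^k t^(2k+1) / (2k+1)!, so substituting t = 5x, only odd powers of x are nonzero, with coefficient of x^(2k+1) equal to (-1)^k 5^(2k+1) / (2k+1)!.
Write 29 = 2*14 + 1, giving the coefficient (-1)^14 * 5^29 / 29! = 186264514923095703125/8841761993739701954543616000000 = 11920928955078125/565872767599340925090791424.

11920928955078125/565872767599340925090791424


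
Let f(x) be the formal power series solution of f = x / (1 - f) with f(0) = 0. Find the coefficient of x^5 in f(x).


Apply Lagrange inversion: f = x * phi(f) with phi(t) = 1/(1 - t), so
[x^n] f = (1/n) [t^(n-1)] phi(t)^n = (1/n) [t^(n-1)] (1 - t)^(-n) = (1/n) C(2n - 2, n - 1) = C_{n-1}.
For n = 5: C_4 = C(8, 4) / 5 = 70/5 = 14 = 14.

14


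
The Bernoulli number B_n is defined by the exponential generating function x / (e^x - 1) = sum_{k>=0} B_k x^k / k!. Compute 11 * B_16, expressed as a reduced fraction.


Bernoulli numbers can also be computed recursively via B_0 = 1 and sum_{j=0}^{m} C(m+1, j) B_j = 0 for m >= 1. Odd-index Bernoulli numbers vanish for k >= 3.
Computing B_16 = -3617/510, so 11 * B_16 = 11 * -3617/510 = -39787/510.

-39787/510


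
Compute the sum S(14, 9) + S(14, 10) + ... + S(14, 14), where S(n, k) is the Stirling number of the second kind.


By definition, S(n, k) counts partitions of an n-set into exactly k nonempty blocks.
Computing row n = 14 for k = 9..14:
S(14, k): 5135130, 752752, 66066, 3367, 91, 1
Sum = 5957407.

5957407


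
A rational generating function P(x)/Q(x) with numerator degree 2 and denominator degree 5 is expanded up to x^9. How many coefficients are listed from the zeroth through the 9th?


Expanding up to x^9 gives the coefficients for x^0, x^1, ..., x^9.
That is 9 + 1 = 10 coefficients in total.

10


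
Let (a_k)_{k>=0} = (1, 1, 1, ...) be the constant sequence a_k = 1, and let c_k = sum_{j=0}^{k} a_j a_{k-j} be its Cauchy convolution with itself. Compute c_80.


Since a_j = 1 for all j >= 0, the convolution sum becomes
c_k = sum_{j=0}^{k} 1 * 1 = 1 * (k + 1).
Equivalently, the generating function of (a_k) is 1/(1 - x) and its square is 1/(1 - x)^2 = sum_{k>=0} 1(k + 1) x^k.
For k = 80: 1 * 81 = 81.

81


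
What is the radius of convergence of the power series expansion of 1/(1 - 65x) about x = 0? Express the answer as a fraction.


Expanding 1/(1 - 65x) = sum_{k>=0} 65^k x^k, the series converges when |65x| < 1, i.e., |x| < 1/65.
So the radius of convergence is 1/65 = 1/65.

1/65


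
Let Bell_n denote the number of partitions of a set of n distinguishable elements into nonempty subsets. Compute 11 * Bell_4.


Bell_4 can be computed from the Bell triangle or from Dobinski's identity Bell_n = (1/e) * sum_{k>=0} k^n / k!.
Computing Bell_4 = 15.
Then 11 * 15 = 165.

165


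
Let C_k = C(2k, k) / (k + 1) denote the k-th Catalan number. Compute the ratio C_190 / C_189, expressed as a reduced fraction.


Using C_k = (2k)! / (k! (k+1)!), the ratio C_{k+1}/C_k simplifies to
C_{k+1}/C_k = [(2k+2)! / ((k+1)! (k+2)!)] * [k! (k+1)! / (2k)!]
 = (2k+2)(2k+1) / ((k+1)(k+2)) = 2(2k+1) / (k+2).
For k = 189: 2(2*189 + 1) / (189 + 2) = 758/191 = 758/191.

758/191


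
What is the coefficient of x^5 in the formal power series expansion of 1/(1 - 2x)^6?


The general identity 1/(1 - c x)^r = sum_{k>=0} c^k C(k + r - 1, r - 1) x^k follows by substituting y = c x into 1/(1 - y)^r = sum_{k>=0} C(k + r - 1, r - 1) y^k.
For c = 2, r = 6, k = 5:
2^5 * C(10, 5) = 32 * 252 = 8064.

8064


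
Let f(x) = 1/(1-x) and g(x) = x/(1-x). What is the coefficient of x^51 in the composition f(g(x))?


First simplify the composition: f(g(x)) = 1/(1 - x/(1-x)) = (1-x)/((1-x) - x) = (1-x)/(1-2x).
Now extract the coefficient. Write (1-x)/(1-2x) = 1/(1-2x) - x/(1-2x).
The coefficient of x^n in 1/(1-2x) is 2^n, and in x/(1-2x) is 2^(n-1) (for n >= 1).
So the coefficient of x^51 is 2^51 - 2^50 = 2251799813685248 - 1125899906842624 = 1125899906842624.

1125899906842624


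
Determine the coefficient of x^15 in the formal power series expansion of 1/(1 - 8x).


The geometric series identity gives 1/(1 - c x) = sum_{k>=0} c^k x^k, so the coefficient of x^k is c^k.
Here c = 8 and k = 15.
Computing: 8^15 = 35184372088832

35184372088832


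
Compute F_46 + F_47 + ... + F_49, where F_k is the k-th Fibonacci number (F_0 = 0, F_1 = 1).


Use the identity sum_{k=0}^{N} F_k = F_{N+2} - 1 (which follows from F_{k+2} - F_{k+1} = F_k). Then
sum_{k=46}^{49} F_k = (F_{51} - 1) - (F_{47} - 1) = F_{51} - F_{47}.
Computing: F_{51} = 20365011074, F_{47} = 2971215073, so
Sum = 20365011074 - 2971215073 = 17393796001.

17393796001


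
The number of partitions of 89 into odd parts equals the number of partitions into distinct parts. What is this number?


Computing partitions of 89 into odd parts (1, 3, 5, ...):
Using the generating function prod_{k>=0} 1/(1-x^(2k+1)),
the count is 173682

173682


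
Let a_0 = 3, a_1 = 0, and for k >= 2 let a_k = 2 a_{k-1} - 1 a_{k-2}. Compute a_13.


Iterating the recurrence forward:
a_0 = 3
a_1 = 0
a_2 = 2*0 - 1*3 = -3
a_3 = 2*-3 - 1*0 = -6
a_4 = 2*-6 - 1*-3 = -9
a_5 = 2*-9 - 1*-6 = -12
a_6 = 2*-12 - 1*-9 = -15
a_7 = 2*-15 - 1*-12 = -18
a_8 = 2*-18 - 1*-15 = -21
a_9 = 2*-21 - 1*-18 = -24
a_10 = 2*-24 - 1*-21 = -27
a_11 = 2*-27 - 1*-24 = -30
a_12 = 2*-30 - 1*-27 = -33
a_13 = 2*-33 - 1*-30 = -36
So a_13 = -36.

-36


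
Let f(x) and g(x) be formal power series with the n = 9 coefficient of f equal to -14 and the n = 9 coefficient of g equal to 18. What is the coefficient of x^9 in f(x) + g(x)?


Addition of formal power series is termwise.
The coefficient of x^9 in f + g = -14 + 18
= 4

4


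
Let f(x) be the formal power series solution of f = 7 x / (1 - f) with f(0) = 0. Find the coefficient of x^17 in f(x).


Apply Lagrange inversion: f = 7 x * phi(f) with phi(t) = 1/(1 - t), so
[x^n] f = 7^n * (1/n) [t^(n-1)] phi(t)^n = 7^n * (1/n) [t^(n-1)] (1 - t)^(-n) = 7^n * (1/n) C(2n - 2, n - 1) = 7^n * C_{n-1}.
For n = 17: C_16 = C(32, 16) / 17 = 601080390/17 = 35357670.
With the 7^17 = 232630513987207 factor, the coefficient is 232630513987207 * 35357670 = 8225272945490049327690.

8225272945490049327690


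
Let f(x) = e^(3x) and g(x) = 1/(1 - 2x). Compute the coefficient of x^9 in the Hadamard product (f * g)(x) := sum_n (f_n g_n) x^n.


Expanding: f_k = 3^k/k! (from e^(3x)) and g_k = 2^k (from 1/(1 - 2x)). So the Hadamard coefficient (f * g)_k = 3^k 2^k / k! = (6)^k / k!.
For k = 9: 6^9/9! = 10077696/362880 = 972/35.

972/35


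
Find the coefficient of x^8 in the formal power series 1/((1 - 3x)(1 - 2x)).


By partial fractions or Cauchy convolution:
The coefficient equals sum_{k=0}^{8} 3^k * 2^(8-k).
= 19171

19171


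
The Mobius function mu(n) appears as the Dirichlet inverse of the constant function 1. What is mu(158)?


158 = 2 * 79 (all distinct primes).
mu(158) = (-1)^2 = 1

1


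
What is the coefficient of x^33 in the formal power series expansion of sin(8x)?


The Maclaurin series is sin(t) = sum_{k>=0} (-1)^k t^(2k+1) / (2k+1)!, so substituting t = 8x, only odd powers of x are nonzero, with coefficient of x^(2k+1) equal to (-1)^k 8^(2k+1) / (2k+1)!.
Write 33 = 2*16 + 1, giving the coefficient (-1)^16 * 8^33 / 33! = 633825300114114700748351602688/8683317618811886495518194401280000000 = 295147905179352825856/4043484860477916195764296875.

295147905179352825856/4043484860477916195764296875
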